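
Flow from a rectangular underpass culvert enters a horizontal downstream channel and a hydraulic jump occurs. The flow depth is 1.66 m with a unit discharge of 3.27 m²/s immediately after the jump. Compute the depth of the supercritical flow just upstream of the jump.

V₂ = q/y₂ = 3.27/1.66 = 1.97 m/s; Fr₂ = V₂/√(g·y₂) = 0.488.
The Bélanger relation is symmetric: y₁/y₂ = ½[√(1 + 8Fr₂²) − 1] = ½[√2.906 − 1] = 0.352.
y₁ = 0.352 × 1.66 = 0.585 m.

y₁ = 0.585 m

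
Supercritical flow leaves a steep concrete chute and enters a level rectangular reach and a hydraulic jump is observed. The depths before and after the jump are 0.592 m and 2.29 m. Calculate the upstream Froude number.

Fr₁ = 3.07

For a rectangular channel the momentum equation gives q² = ½·g·y₁·y₂·(y₁ + y₂) = ½×9.81×0.592×2.29×2.88 = 19.2.
q = √19.2 = 4.38 m²/s.
V₁ = q/y₁ = 7.39 m/s; Fr₁ = V₁/√(g·y₁) = 3.07.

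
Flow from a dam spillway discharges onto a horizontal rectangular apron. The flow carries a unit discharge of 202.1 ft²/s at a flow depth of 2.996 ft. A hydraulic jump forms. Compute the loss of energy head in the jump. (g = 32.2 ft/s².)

V₁ = q/y₁ = 202.1/2.996 = 67.46 ft/s. Fr₁ = V₁/√(g·y₁) = 67.46/√(32.2×2.996) = 6.868.
By Bélanger, y₂/y₁ = ½[√(1 + 8Fr₁²) − 1] = ½[√378.35 − 1] = 9.226.
y₂ = 9.226 × 2.996 = 27.64 ft.
V₂ = q/y₂ = 202.1/27.64 = 7.312 ft/s. E₁ = y₁ + V₁²/2g = 73.65 ft; E₂ = y₂ + V₂²/2g = 28.47 ft. ΔE = E₁ − E₂ = 45.18 ft.

ΔE = 45.18 ft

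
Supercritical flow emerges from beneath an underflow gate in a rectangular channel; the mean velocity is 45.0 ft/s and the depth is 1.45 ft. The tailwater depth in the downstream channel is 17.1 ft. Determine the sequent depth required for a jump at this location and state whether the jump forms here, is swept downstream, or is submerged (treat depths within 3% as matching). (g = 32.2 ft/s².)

Fr₁ = V₁/√(g·y₁) = 45.0/√(32.2×1.45) = 6.59.
Sequent-depth ratio: y₂/y₁ = ½[√(1 + 8Fr₁²) − 1] = ½[√348.0 − 1] = 8.83.
y₂ = 8.83 × 1.45 = 12.8 ft.
Tailwater y_tw = 17.1 ft: y_tw > y₂, so the jump is submerged.

y₂ = 12.8 ft; the jump is submerged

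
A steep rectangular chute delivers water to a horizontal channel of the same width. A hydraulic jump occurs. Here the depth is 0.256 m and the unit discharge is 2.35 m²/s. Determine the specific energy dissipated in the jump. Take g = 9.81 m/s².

V₁ = q/y₁ = 2.35/0.256 = 9.18 m/s. Fr₁ = V₁/√(g·y₁) = 9.18/√(9.81×0.256) = 5.79.
Sequent-depth ratio: y₂/y₁ = ½[√(1 + 8Fr₁²) − 1] = ½[√269.4 − 1] = 7.71.
y₂ = 7.71 × 0.256 = 1.97 m.
V₂ = q/y₂ = 2.35/1.97 = 1.19 m/s. E₁ = y₁ + V₁²/2g = 4.55 m; E₂ = y₂ + V₂²/2g = 2.05 m. ΔE = E₁ − E₂ = 2.51 m.

ΔE = 2.51 m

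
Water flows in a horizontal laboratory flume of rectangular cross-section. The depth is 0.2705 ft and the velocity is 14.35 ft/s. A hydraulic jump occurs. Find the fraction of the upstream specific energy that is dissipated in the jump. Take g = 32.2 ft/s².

Fr₁ = V₁/√(g·y₁) = 14.35/√(32.2×0.2705) = 4.862.
Conjugate-depth relation: y₂/y₁ = ½[√(1 + 8Fr₁²) − 1] = ½[√190.13 − 1] = 6.394.
y₂ = 6.394 × 0.2705 = 1.730 ft.
E₁ = y₁ + V₁²/2g = 3.468 ft. ΔE = (y₂ − y₁)³/(4y₁y₂) = 1.660 ft. ΔE/E₁ = 1.660/3.468 = 0.479.

ΔE/E₁ = 0.479 (47.9%)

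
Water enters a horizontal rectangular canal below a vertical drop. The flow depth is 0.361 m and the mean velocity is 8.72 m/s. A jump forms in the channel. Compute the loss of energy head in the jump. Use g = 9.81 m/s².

Fr₁ = V₁/√(g·y₁) = 8.72/√(9.81×0.361) = 4.63.
From the momentum equation for a rectangular channel, y₂/y₁ = ½[√(1 + 8Fr₁²) − 1] = ½[√172.8 − 1] = 6.07.
y₂ = 6.07 × 0.361 = 2.19 m.
q = V₁·y₁ = 8.72 × 0.361 = 3.15 m²/s. V₂ = q/y₂ = 3.15/2.19 = 1.44 m/s. E₁ = y₁ + V₁²/2g = 4.24 m; E₂ = y₂ + V₂²/2g = 2.30 m. ΔE = E₁ − E₂ = 1.94 m.

ΔE = 1.94 m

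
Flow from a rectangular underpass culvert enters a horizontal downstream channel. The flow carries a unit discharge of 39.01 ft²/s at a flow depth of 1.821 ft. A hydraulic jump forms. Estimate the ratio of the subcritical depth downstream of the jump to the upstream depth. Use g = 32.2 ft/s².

y₂/y₁ = 3.488

V₁ = q/y₁ = 39.01/1.821 = 21.42 ft/s. Fr₁ = V₁/√(g·y₁) = 21.42/√(32.2×1.821) = 2.798.
By Bélanger, y₂/y₁ = ½[√(1 + 8Fr₁²) − 1] = ½[√63.612 − 1] = 3.488.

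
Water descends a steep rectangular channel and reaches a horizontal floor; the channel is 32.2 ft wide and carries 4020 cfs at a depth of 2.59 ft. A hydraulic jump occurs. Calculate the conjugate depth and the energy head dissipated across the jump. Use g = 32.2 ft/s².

q = Q/b = 4020/32.2 = 125 ft²/s; V₁ = q/y₁ = 48.2 ft/s. Fr₁ = V₁/√(g·y₁) = 5.28.
Conjugate-depth relation: y₂/y₁ = ½[√(1 + 8Fr₁²) − 1] = ½[√223.9 − 1] = 6.98.
y₂ = 6.98 × 2.59 = 18.1 ft.
V₂ = q/y₂ = 125/18.1 = 6.90 ft/s. E₁ = y₁ + V₁²/2g = 38.7 ft; E₂ = y₂ + V₂²/2g = 18.8 ft. ΔE = E₁ − E₂ = 19.8 ft.

y₂ = 18.1 ft; ΔE = 19.8 ft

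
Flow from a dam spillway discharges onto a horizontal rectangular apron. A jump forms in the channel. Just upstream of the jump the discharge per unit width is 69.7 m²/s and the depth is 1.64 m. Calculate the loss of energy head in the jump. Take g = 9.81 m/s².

ΔE = 69.5 m

V₁ = q/y₁ = 69.7/1.64 = 42.5 m/s. Fr₁ = V₁/√(g·y₁) = 42.5/√(9.81×1.64) = 10.6.
Sequent-depth ratio: y₂/y₁ = ½[√(1 + 8Fr₁²) − 1] = ½[√899.2 − 1] = 14.5.
y₂ = 14.5 × 1.64 = 23.8 m.
Head loss: ΔE = (y₂ − y₁)³/(4y₁y₂) = (23.8 − 1.64)³/(4×1.64×23.8) = 10836/156 = 69.5 m.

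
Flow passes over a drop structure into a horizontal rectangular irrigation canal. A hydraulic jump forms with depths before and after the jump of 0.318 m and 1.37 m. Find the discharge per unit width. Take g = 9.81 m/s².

For a rectangular channel the momentum equation gives q² = ½·g·y₁·y₂·(y₁ + y₂) = ½×9.81×0.318×1.37×1.69 = 3.61.
q = √3.61 = 1.90 m²/s.

q = 1.90 m²/s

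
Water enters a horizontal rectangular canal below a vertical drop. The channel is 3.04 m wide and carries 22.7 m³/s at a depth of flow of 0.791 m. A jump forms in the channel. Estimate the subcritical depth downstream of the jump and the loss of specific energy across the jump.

q = Q/b = 22.7/3.04 = 7.47 m²/s; V₁ = q/y₁ = 9.44 m/s. Fr₁ = V₁/√(g·y₁) = 3.39.
From the momentum equation for a rectangular channel, y₂/y₁ = ½[√(1 + 8Fr₁²) − 1] = ½[√92.87 − 1] = 4.32.
y₂ = 4.32 × 0.791 = 3.42 m.
Head loss: ΔE = (y₂ − y₁)³/(4y₁y₂) = (3.42 − 0.791)³/(4×0.791×3.42) = 18.1/10.8 = 1.67 m.

y₂ = 3.42 m; ΔE = 1.67 m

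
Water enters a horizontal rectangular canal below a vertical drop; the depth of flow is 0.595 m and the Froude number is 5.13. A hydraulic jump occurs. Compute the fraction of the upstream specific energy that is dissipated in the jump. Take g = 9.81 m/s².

ΔE/E₁ = 0.501 (50.1%)

Fr₁ = 5.13 (given).
From the momentum equation for a rectangular channel, y₂/y₁ = ½[√(1 + 8Fr₁²) − 1] = ½[√211.5 − 1] = 6.77.
y₂ = 6.77 × 0.595 = 4.03 m.
E₁ = y₁(1 + Fr₁²/2) = 0.595×(1 + 5.13²/2) = 8.42 m. ΔE = (y₂ − y₁)³/(4y₁y₂) = 4.22 m. ΔE/E₁ = 4.22/8.42 = 0.501.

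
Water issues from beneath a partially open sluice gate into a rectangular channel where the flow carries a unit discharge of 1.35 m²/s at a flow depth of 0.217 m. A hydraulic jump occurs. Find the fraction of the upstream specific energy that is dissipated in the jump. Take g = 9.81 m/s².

V₁ = q/y₁ = 1.35/0.217 = 6.22 m/s. Fr₁ = V₁/√(g·y₁) = 6.22/√(9.81×0.217) = 4.26.
From the momentum equation for a rectangular channel, y₂/y₁ = ½[√(1 + 8Fr₁²) − 1] = ½[√146.4 − 1] = 5.55.
y₂ = 5.55 × 0.217 = 1.20 m.
E₁ = y₁ + V₁²/2g = 2.19 m. ΔE = (y₂ − y₁)³/(4y₁y₂) = 0.921 m. ΔE/E₁ = 0.921/2.19 = 0.421.

ΔE/E₁ = 0.421 (42.1%)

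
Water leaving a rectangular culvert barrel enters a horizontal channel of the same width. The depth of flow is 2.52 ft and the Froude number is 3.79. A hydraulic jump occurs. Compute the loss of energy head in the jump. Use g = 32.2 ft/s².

ΔE = 7.55 ft

Fr₁ = 3.79 (given).
Bélanger equation: y₂/y₁ = ½[√(1 + 8Fr₁²) − 1] = ½[√115.9 − 1] = 4.88.
y₂ = 4.88 × 2.52 = 12.3 ft.
V₁ = Fr₁·√(g·y₁) = 3.79×√(32.2×2.52) = 34.1 ft/s; q = V₁·y₁ = 86.0 ft²/s. V₂ = q/y₂ = 86.0/12.3 = 6.99 ft/s. E₁ = y₁ + V₁²/2g = 20.6 ft; E₂ = y₂ + V₂²/2g = 13.1 ft. ΔE = E₁ − E₂ = 7.55 ft.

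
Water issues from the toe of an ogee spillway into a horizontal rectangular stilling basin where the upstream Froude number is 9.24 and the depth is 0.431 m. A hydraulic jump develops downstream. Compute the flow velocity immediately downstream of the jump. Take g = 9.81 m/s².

Fr₁ = 9.24 (given).
From the momentum equation for a rectangular channel, y₂/y₁ = ½[√(1 + 8Fr₁²) − 1] = ½[√684.0 − 1] = 12.6.
y₂ = 12.6 × 0.431 = 5.42 m.
V₁ = Fr₁·√(g·y₁) = 9.24×√(9.81×0.431) = 19.0 m/s; q = V₁·y₁ = 8.19 m²/s.
V₂ = q/y₂ = 8.19/5.42 = 1.51 m/s.

V₂ = 1.51 m/s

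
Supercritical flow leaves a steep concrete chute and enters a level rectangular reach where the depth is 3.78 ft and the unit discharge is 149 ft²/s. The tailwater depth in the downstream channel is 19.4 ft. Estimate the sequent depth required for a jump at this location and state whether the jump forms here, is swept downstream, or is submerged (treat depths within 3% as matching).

y₂ = 17.3 ft; the jump is submerged

V₁ = q/y₁ = 149/3.78 = 39.4 ft/s. Fr₁ = V₁/√(g·y₁) = 39.4/√(32.2×3.78) = 3.57.
Sequent-depth ratio: y₂/y₁ = ½[√(1 + 8Fr₁²) − 1] = ½[√103.1 − 1] = 4.58.
y₂ = 4.58 × 3.78 = 17.3 ft.
Tailwater y_tw = 19.4 ft: y_tw > y₂, so the jump is submerged.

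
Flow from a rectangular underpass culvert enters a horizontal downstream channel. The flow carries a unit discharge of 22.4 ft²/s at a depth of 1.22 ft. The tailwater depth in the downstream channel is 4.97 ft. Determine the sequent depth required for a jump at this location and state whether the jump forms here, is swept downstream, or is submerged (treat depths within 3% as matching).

V₁ = q/y₁ = 22.4/1.22 = 18.4 ft/s. Fr₁ = V₁/√(g·y₁) = 18.4/√(32.2×1.22) = 2.93.
From the momentum equation for a rectangular channel, y₂/y₁ = ½[√(1 + 8Fr₁²) − 1] = ½[√69.65 − 1] = 3.67.
y₂ = 3.67 × 1.22 = 4.48 ft.
Tailwater y_tw = 4.97 ft: y_tw > y₂, so the jump is submerged.

y₂ = 4.48 ft; the jump is submerged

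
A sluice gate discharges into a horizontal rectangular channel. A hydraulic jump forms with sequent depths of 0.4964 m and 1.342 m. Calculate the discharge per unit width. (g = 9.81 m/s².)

For a rectangular channel the momentum equation gives q² = ½·g·y₁·y₂·(y₁ + y₂) = ½×9.81×0.4964×1.342×1.838 = 6.007.
q = √6.007 = 2.451 m²/s.

q = 2.451 m²/s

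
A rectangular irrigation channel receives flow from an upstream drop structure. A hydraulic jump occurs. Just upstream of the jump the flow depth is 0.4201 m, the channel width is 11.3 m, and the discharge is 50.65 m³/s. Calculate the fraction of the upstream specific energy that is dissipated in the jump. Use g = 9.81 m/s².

q = Q/b = 50.65/11.3 = 4.482 m²/s; V₁ = q/y₁ = 10.67 m/s. Fr₁ = V₁/√(g·y₁) = 5.256.
Bélanger equation: y₂/y₁ = ½[√(1 + 8Fr₁²) − 1] = ½[√221.99 − 1] = 6.950.
y₂ = 6.950 × 0.4201 = 2.920 m.
E₁ = y₁ + V₁²/2g = 6.222 m. ΔE = (y₂ − y₁)³/(4y₁y₂) = 3.183 m. ΔE/E₁ = 3.183/6.222 = 0.511.

ΔE/E₁ = 0.511 (51.1%)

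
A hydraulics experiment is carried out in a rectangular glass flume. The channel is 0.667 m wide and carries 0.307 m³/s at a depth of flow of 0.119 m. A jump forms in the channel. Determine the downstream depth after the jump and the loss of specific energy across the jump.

q = Q/b = 0.307/0.667 = 0.460 m²/s; V₁ = q/y₁ = 3.87 m/s. Fr₁ = V₁/√(g·y₁) = 3.58.
Conjugate-depth relation: y₂/y₁ = ½[√(1 + 8Fr₁²) − 1] = ½[√103.5 − 1] = 4.59.
y₂ = 4.59 × 0.119 = 0.546 m.
V₂ = q/y₂ = 0.460/0.546 = 0.843 m/s. E₁ = y₁ + V₁²/2g = 0.881 m; E₂ = y₂ + V₂²/2g = 0.582 m. ΔE = E₁ − E₂ = 0.299 m.

y₂ = 0.546 m; ΔE = 0.299 m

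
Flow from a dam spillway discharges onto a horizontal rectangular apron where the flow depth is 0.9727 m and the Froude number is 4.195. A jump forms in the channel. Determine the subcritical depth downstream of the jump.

Fr₁ = 4.195 (given).
Conjugate-depth relation: y₂/y₁ = ½[√(1 + 8Fr₁²) − 1] = ½[√141.78 − 1] = 5.454.
y₂ = 5.454 × 0.9727 = 5.305 m.

y₂ = 5.305 m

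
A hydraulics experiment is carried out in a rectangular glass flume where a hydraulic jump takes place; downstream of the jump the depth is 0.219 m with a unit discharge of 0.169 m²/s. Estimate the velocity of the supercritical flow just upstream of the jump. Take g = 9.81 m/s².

V₁ = 1.94 m/s

V₂ = q/y₂ = 0.169/0.219 = 0.772 m/s; Fr₂ = V₂/√(g·y₂) = 0.526.
Since the conjugate-depth ratio holds either way, y₁/y₂ = ½[√(1 + 8Fr₂²) − 1] = ½[√3.217 − 1] = 0.397.
y₁ = 0.397 × 0.219 = 0.0869 m.
V₁ = q/y₁ = 0.169/0.0869 = 1.94 m/s.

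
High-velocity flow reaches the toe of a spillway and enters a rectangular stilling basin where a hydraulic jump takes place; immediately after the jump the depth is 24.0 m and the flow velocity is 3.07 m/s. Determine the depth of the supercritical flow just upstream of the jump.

y₁ = 1.79 m

Fr₂ = V₂/√(g·y₂) = 3.07/√(9.81×24.0) = 0.200.
The Bélanger relation is symmetric: y₁/y₂ = ½[√(1 + 8Fr₂²) − 1] = ½[√1.320 − 1] = 0.0745.
y₁ = 0.0745 × 24.0 = 1.79 m.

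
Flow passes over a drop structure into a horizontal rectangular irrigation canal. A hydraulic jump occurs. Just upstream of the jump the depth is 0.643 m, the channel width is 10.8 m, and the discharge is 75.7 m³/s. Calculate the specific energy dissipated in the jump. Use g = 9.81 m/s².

ΔE = 2.87 m

q = Q/b = 75.7/10.8 = 7.01 m²/s; V₁ = q/y₁ = 10.9 m/s. Fr₁ = V₁/√(g·y₁) = 4.34.
By Bélanger, y₂/y₁ = ½[√(1 + 8Fr₁²) − 1] = ½[√151.7 − 1] = 5.66.
y₂ = 5.66 × 0.643 = 3.64 m.
Head loss: ΔE = (y₂ − y₁)³/(4y₁y₂) = (3.64 − 0.643)³/(4×0.643×3.64) = 26.9/9.36 = 2.87 m.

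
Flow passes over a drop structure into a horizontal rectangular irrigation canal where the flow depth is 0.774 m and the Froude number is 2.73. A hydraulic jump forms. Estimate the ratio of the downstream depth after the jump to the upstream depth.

y₂/y₁ = 3.39

Fr₁ = 2.73 (given).
From the momentum equation for a rectangular channel, y₂/y₁ = ½[√(1 + 8Fr₁²) − 1] = ½[√60.62 − 1] = 3.39.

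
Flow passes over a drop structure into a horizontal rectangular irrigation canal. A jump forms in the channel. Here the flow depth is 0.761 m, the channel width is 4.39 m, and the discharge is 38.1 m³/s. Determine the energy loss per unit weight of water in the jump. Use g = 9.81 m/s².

q = Q/b = 38.1/4.39 = 8.68 m²/s; V₁ = q/y₁ = 11.4 m/s. Fr₁ = V₁/√(g·y₁) = 4.17.
Conjugate-depth relation: y₂/y₁ = ½[√(1 + 8Fr₁²) − 1] = ½[√140.4 − 1] = 5.42.
y₂ = 5.42 × 0.761 = 4.13 m.
V₂ = q/y₂ = 8.68/4.13 = 2.10 m/s. E₁ = y₁ + V₁²/2g = 7.39 m; E₂ = y₂ + V₂²/2g = 4.35 m. ΔE = E₁ − E₂ = 3.04 m.

ΔE = 3.04 m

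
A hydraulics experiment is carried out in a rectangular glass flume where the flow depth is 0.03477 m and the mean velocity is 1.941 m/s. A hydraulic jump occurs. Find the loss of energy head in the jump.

Fr₁ = V₁/√(g·y₁) = 1.941/√(9.81×0.03477) = 3.323.
From the momentum equation for a rectangular channel, y₂/y₁ = ½[√(1 + 8Fr₁²) − 1] = ½[√89.362 − 1] = 4.227.
y₂ = 4.227 × 0.03477 = 0.1470 m.
q = V₁·y₁ = 1.941 × 0.03477 = 0.06749 m²/s. V₂ = q/y₂ = 0.06749/0.1470 = 0.4592 m/s. E₁ = y₁ + V₁²/2g = 0.2268 m; E₂ = y₂ + V₂²/2g = 0.1577 m. ΔE = E₁ − E₂ = 0.06909 m.

ΔE = 0.06909 m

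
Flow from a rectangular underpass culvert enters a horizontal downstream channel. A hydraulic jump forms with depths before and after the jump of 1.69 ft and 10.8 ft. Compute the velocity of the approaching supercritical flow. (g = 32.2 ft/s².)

V₁ = 35.8 ft/s

For a rectangular channel the momentum equation gives q² = ½·g·y₁·y₂·(y₁ + y₂) = ½×32.2×1.69×10.8×12.5 = 3670.
q = √3670 = 60.6 ft²/s.
V₁ = q/y₁ = 60.6/1.69 = 35.8 ft/s.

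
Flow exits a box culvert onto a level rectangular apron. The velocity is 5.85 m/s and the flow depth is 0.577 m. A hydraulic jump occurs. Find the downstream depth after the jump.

Fr₁ = V₁/√(g·y₁) = 5.85/√(9.81×0.577) = 2.46.
From the momentum equation for a rectangular channel, y₂/y₁ = ½[√(1 + 8Fr₁²) − 1] = ½[√49.37 − 1] = 3.01.
y₂ = 3.01 × 0.577 = 1.74 m.

y₂ = 1.74 m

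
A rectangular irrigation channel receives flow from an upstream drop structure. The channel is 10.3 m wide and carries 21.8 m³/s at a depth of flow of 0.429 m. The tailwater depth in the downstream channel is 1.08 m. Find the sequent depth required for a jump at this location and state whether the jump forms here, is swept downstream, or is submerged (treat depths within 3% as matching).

y₂ = 1.26 m; the jump is swept downstream

q = Q/b = 21.8/10.3 = 2.12 m²/s; V₁ = q/y₁ = 4.93 m/s. Fr₁ = V₁/√(g·y₁) = 2.40.
By Bélanger, y₂/y₁ = ½[√(1 + 8Fr₁²) − 1] = ½[√47.27 − 1] = 2.94.
y₂ = 2.94 × 0.429 = 1.26 m.
Tailwater y_tw = 1.08 m: y_tw < y₂, so the jump is swept downstream.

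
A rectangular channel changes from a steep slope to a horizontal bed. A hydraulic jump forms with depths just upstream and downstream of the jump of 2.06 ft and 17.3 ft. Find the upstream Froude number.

Fr₁ = 6.28

For a rectangular channel the momentum equation gives q² = ½·g·y₁·y₂·(y₁ + y₂) = ½×32.2×2.06×17.3×19.4 = 11108.
q = √11108 = 105 ft²/s.
V₁ = q/y₁ = 51.2 ft/s; Fr₁ = V₁/√(g·y₁) = 6.28.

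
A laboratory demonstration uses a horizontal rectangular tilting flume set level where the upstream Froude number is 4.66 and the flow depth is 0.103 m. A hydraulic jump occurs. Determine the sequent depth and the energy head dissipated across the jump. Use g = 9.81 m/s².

Fr₁ = 4.66 (given).
Conjugate-depth relation: y₂/y₁ = ½[√(1 + 8Fr₁²) − 1] = ½[√174.7 − 1] = 6.11.
y₂ = 6.11 × 0.103 = 0.629 m.
Head loss: ΔE = (y₂ − y₁)³/(4y₁y₂) = (0.629 − 0.103)³/(4×0.103×0.629) = 0.146/0.259 = 0.562 m.

y₂ = 0.629 m; ΔE = 0.562 m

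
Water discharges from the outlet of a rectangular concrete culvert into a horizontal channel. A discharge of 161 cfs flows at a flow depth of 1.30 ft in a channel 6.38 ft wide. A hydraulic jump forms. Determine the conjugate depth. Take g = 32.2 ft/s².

q = Q/b = 161/6.38 = 25.2 ft²/s; V₁ = q/y₁ = 19.4 ft/s. Fr₁ = V₁/√(g·y₁) = 3.00.
By Bélanger, y₂/y₁ = ½[√(1 + 8Fr₁²) − 1] = ½[√73.01 − 1] = 3.77.
y₂ = 3.77 × 1.30 = 4.90 ft.

y₂ = 4.90 ft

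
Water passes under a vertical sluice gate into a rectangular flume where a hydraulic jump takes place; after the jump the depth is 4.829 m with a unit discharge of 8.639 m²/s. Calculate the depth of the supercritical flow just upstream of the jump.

y₁ = 0.5823 m

V₂ = q/y₂ = 8.639/4.829 = 1.789 m/s; Fr₂ = V₂/√(g·y₂) = 0.2599.
The Bélanger relation is symmetric: y₁/y₂ = ½[√(1 + 8Fr₂²) − 1] = ½[√1.5405 − 1] = 0.1206.
y₁ = 0.1206 × 4.829 = 0.5823 m.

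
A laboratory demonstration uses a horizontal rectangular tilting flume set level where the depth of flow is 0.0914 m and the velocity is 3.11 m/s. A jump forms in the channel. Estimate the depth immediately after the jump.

Fr₁ = V₁/√(g·y₁) = 3.11/√(9.81×0.0914) = 3.28.
Conjugate-depth relation: y₂/y₁ = ½[√(1 + 8Fr₁²) − 1] = ½[√87.30 − 1] = 4.17.
y₂ = 4.17 × 0.0914 = 0.381 m.

y₂ = 0.381 m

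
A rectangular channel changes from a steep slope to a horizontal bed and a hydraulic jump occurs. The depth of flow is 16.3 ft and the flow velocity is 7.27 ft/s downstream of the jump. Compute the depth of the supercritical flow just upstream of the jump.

y₁ = 2.80 ft

Fr₂ = V₂/√(g·y₂) = 7.27/√(32.2×16.3) = 0.317.
Since the conjugate-depth ratio holds either way, y₁/y₂ = ½[√(1 + 8Fr₂²) − 1] = ½[√1.806 − 1] = 0.172.
y₁ = 0.172 × 16.3 = 2.80 ft.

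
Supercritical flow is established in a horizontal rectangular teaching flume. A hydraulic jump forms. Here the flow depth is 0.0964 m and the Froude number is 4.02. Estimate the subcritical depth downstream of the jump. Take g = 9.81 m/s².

Fr₁ = 4.02 (given).
From the momentum equation for a rectangular channel, y₂/y₁ = ½[√(1 + 8Fr₁²) − 1] = ½[√130.3 − 1] = 5.21.
y₂ = 5.21 × 0.0964 = 0.502 m.

y₂ = 0.502 m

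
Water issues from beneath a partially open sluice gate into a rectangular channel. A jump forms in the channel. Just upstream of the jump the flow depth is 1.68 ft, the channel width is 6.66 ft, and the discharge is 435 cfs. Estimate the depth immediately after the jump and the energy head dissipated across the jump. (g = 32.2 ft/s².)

q = Q/b = 435/6.66 = 65.3 ft²/s; V₁ = q/y₁ = 38.9 ft/s. Fr₁ = V₁/√(g·y₁) = 5.29.
Conjugate-depth relation: y₂/y₁ = ½[√(1 + 8Fr₁²) − 1] = ½[√224.5 − 1] = 6.99.
y₂ = 6.99 × 1.68 = 11.7 ft.
V₂ = q/y₂ = 65.3/11.7 = 5.56 ft/s. E₁ = y₁ + V₁²/2g = 25.2 ft; E₂ = y₂ + V₂²/2g = 12.2 ft. ΔE = E₁ − E₂ = 12.9 ft.

y₂ = 11.7 ft; ΔE = 12.9 ft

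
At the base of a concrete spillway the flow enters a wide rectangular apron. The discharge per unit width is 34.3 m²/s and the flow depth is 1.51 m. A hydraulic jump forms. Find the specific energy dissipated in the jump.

V₁ = q/y₁ = 34.3/1.51 = 22.7 m/s. Fr₁ = V₁/√(g·y₁) = 22.7/√(9.81×1.51) = 5.90.
Conjugate-depth relation: y₂/y₁ = ½[√(1 + 8Fr₁²) − 1] = ½[√279.7 − 1] = 7.86.
y₂ = 7.86 × 1.51 = 11.9 m.
Head loss: ΔE = (y₂ − y₁)³/(4y₁y₂) = (11.9 − 1.51)³/(4×1.51×11.9) = 1112/71.7 = 15.5 m.

ΔE = 15.5 m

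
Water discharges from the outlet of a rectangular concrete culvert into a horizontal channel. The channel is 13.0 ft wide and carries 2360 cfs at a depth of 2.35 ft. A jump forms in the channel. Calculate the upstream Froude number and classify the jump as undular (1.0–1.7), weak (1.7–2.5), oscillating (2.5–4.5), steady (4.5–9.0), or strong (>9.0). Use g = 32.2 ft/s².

q = Q/b = 2360/13.0 = 182 ft²/s; V₁ = q/y₁ = 77.3 ft/s. Fr₁ = V₁/√(g·y₁) = 8.88.
Fr₁ = 8.88 lies in the steady range.

Fr₁ = 8.88; steady jump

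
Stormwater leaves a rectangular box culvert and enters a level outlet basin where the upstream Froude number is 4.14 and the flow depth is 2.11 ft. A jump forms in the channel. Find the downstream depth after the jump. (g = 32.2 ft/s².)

y₂ = 11.3 ft

Fr₁ = 4.14 (given).
Bélanger equation: y₂/y₁ = ½[√(1 + 8Fr₁²) − 1] = ½[√138.1 − 1] = 5.38.
y₂ = 5.38 × 2.11 = 11.3 ft.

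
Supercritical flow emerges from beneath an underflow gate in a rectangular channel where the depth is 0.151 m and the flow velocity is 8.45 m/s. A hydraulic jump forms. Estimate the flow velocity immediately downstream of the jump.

V₂ = 0.906 m/s

Fr₁ = V₁/√(g·y₁) = 8.45/√(9.81×0.151) = 6.94.
By Bélanger, y₂/y₁ = ½[√(1 + 8Fr₁²) − 1] = ½[√386.6 − 1] = 9.33.
y₂ = 9.33 × 0.151 = 1.41 m.
q = V₁·y₁ = 8.45 × 0.151 = 1.28 m²/s.
V₂ = q/y₂ = 1.28/1.41 = 0.906 m/s.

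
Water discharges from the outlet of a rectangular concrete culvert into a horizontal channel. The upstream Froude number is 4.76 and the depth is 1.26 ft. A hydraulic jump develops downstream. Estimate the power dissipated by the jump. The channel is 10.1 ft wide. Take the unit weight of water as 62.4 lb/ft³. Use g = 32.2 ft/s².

P = 319 hp

Fr₁ = 4.76 (given).
Bélanger equation: y₂/y₁ = ½[√(1 + 8Fr₁²) − 1] = ½[√182.3 − 1] = 6.25.
y₂ = 6.25 × 1.26 = 7.88 ft.
V₁ = Fr₁·√(g·y₁) = 4.76×√(32.2×1.26) = 30.3 ft/s; q = V₁·y₁ = 38.2 ft²/s. V₂ = q/y₂ = 38.2/7.88 = 4.85 ft/s. E₁ = y₁ + V₁²/2g = 15.5 ft; E₂ = y₂ + V₂²/2g = 8.24 ft. ΔE = E₁ − E₂ = 7.29 ft.
Q = q·b = 38.2 × 10.1 = 386 cfs. P = γ·Q·ΔE/550 = 62.4 × 386 × 7.29 / 550 = 319 hp.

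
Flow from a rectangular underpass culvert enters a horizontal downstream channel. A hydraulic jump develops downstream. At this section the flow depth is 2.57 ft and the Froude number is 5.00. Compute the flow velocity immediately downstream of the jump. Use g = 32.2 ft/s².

Fr₁ = 5.00 (given).
From the momentum equation for a rectangular channel, y₂/y₁ = ½[√(1 + 8Fr₁²) − 1] = ½[√201.0 − 1] = 6.59.
y₂ = 6.59 × 2.57 = 16.9 ft.
V₁ = Fr₁·√(g·y₁) = 5.00×√(32.2×2.57) = 45.5 ft/s; q = V₁·y₁ = 117 ft²/s.
V₂ = q/y₂ = 117/16.9 = 6.90 ft/s.

V₂ = 6.90 ft/s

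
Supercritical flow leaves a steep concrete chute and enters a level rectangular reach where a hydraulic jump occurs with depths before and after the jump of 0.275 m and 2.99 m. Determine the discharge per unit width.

q = 3.63 m²/s

For a rectangular channel the momentum equation gives q² = ½·g·y₁·y₂·(y₁ + y₂) = ½×9.81×0.275×2.99×3.27 = 13.2.
q = √13.2 = 3.63 m²/s.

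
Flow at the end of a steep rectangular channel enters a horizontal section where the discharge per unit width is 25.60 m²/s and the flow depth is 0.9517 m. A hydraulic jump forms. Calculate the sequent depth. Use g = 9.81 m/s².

V₁ = q/y₁ = 25.60/0.9517 = 26.90 m/s. Fr₁ = V₁/√(g·y₁) = 26.90/√(9.81×0.9517) = 8.803.
From the momentum equation for a rectangular channel, y₂/y₁ = ½[√(1 + 8Fr₁²) − 1] = ½[√621.01 − 1] = 11.96.
y₂ = 11.96 × 0.9517 = 11.38 m.

y₂ = 11.38 m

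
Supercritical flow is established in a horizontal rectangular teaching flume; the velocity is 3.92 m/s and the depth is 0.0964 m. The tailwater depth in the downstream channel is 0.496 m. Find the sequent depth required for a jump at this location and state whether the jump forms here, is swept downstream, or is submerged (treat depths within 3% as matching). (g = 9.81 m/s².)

y₂ = 0.503 m; the jump forms here

Fr₁ = V₁/√(g·y₁) = 3.92/√(9.81×0.0964) = 4.03.
By Bélanger, y₂/y₁ = ½[√(1 + 8Fr₁²) − 1] = ½[√131.0 − 1] = 5.22.
y₂ = 5.22 × 0.0964 = 0.503 m.
Tailwater y_tw = 0.496 m: y_tw ≈ y₂, so the jump forms here.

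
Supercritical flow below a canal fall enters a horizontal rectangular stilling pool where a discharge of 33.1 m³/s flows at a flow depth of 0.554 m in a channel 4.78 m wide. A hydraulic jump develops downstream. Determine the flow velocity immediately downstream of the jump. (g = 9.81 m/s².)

V₂ = 1.76 m/s

q = Q/b = 33.1/4.78 = 6.92 m²/s; V₁ = q/y₁ = 12.5 m/s. Fr₁ = V₁/√(g·y₁) = 5.36.
Conjugate-depth relation: y₂/y₁ = ½[√(1 + 8Fr₁²) − 1] = ½[√231.0 − 1] = 7.10.
y₂ = 7.10 × 0.554 = 3.93 m.
V₂ = q/y₂ = 6.92/3.93 = 1.76 m/s.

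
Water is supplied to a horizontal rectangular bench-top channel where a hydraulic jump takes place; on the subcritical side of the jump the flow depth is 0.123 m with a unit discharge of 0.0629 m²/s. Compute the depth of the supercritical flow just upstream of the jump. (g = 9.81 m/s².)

V₂ = q/y₂ = 0.0629/0.123 = 0.511 m/s; Fr₂ = V₂/√(g·y₂) = 0.466.
The Bélanger relation is symmetric: y₁/y₂ = ½[√(1 + 8Fr₂²) − 1] = ½[√2.734 − 1] = 0.327.
y₁ = 0.327 × 0.123 = 0.0402 m.

y₁ = 0.0402 m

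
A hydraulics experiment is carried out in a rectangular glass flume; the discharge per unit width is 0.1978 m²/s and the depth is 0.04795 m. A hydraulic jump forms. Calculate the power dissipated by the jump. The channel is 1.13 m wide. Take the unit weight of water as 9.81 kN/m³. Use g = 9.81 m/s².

P = 1.134 kW

V₁ = q/y₁ = 0.1978/0.04795 = 4.125 m/s. Fr₁ = V₁/√(g·y₁) = 4.125/√(9.81×0.04795) = 6.015.
By Bélanger, y₂/y₁ = ½[√(1 + 8Fr₁²) − 1] = ½[√290.41 − 1] = 8.021.
y₂ = 8.021 × 0.04795 = 0.3846 m.
Head loss: ΔE = (y₂ − y₁)³/(4y₁y₂) = (0.3846 − 0.04795)³/(4×0.04795×0.3846) = 0.03815/0.07376 = 0.5172 m.
Q = q·b = 0.1978 × 1.13 = 0.2235 m³/s. P = γ·Q·ΔE = 9.81 × 0.2235 × 0.5172 = 1.134 kW.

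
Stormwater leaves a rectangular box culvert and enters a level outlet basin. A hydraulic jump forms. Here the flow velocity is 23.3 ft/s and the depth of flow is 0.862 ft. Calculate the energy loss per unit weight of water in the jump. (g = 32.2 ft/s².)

Fr₁ = V₁/√(g·y₁) = 23.3/√(32.2×0.862) = 4.42.
Conjugate-depth relation: y₂/y₁ = ½[√(1 + 8Fr₁²) − 1] = ½[√157.5 − 1] = 5.77.
y₂ = 5.77 × 0.862 = 4.98 ft.
q = V₁·y₁ = 23.3 × 0.862 = 20.1 ft²/s. V₂ = q/y₂ = 20.1/4.98 = 4.04 ft/s. E₁ = y₁ + V₁²/2g = 9.29 ft; E₂ = y₂ + V₂²/2g = 5.23 ft. ΔE = E₁ − E₂ = 4.06 ft.

ΔE = 4.06 ft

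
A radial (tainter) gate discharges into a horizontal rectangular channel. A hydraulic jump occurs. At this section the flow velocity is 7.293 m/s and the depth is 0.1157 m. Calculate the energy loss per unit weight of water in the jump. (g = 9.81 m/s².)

ΔE = 1.731 m

Fr₁ = V₁/√(g·y₁) = 7.293/√(9.81×0.1157) = 6.845.
Conjugate-depth relation: y₂/y₁ = ½[√(1 + 8Fr₁²) − 1] = ½[√375.89 − 1] = 9.194.
y₂ = 9.194 × 0.1157 = 1.064 m.
Head loss: ΔE = (y₂ − y₁)³/(4y₁y₂) = (1.064 − 0.1157)³/(4×0.1157×1.064) = 0.8521/0.4923 = 1.731 m.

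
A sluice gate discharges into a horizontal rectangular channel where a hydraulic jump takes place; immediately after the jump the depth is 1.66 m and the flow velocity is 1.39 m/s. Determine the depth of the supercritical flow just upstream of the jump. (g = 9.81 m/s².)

y₁ = 0.329 m

Fr₂ = V₂/√(g·y₂) = 1.39/√(9.81×1.66) = 0.344.
The Bélanger relation is symmetric: y₁/y₂ = ½[√(1 + 8Fr₂²) − 1] = ½[√1.949 − 1] = 0.198.
y₁ = 0.198 × 1.66 = 0.329 m.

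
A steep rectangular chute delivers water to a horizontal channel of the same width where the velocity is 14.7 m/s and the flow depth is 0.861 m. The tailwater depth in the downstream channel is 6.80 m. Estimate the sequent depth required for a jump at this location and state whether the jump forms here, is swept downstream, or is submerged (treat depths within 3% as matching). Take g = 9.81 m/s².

y₂ = 5.74 m; the jump is submerged

Fr₁ = V₁/√(g·y₁) = 14.7/√(9.81×0.861) = 5.06.
From the momentum equation for a rectangular channel, y₂/y₁ = ½[√(1 + 8Fr₁²) − 1] = ½[√205.7 − 1] = 6.67.
y₂ = 6.67 × 0.861 = 5.74 m.
Tailwater y_tw = 6.80 m: y_tw > y₂, so the jump is submerged.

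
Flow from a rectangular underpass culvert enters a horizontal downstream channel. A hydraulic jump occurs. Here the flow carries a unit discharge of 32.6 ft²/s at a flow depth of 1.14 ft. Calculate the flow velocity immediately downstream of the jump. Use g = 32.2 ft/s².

V₂ = 4.62 ft/s

V₁ = q/y₁ = 32.6/1.14 = 28.6 ft/s. Fr₁ = V₁/√(g·y₁) = 28.6/√(32.2×1.14) = 4.72.
Sequent-depth ratio: y₂/y₁ = ½[√(1 + 8Fr₁²) − 1] = ½[√179.2 − 1] = 6.19.
y₂ = 6.19 × 1.14 = 7.06 ft.
V₂ = q/y₂ = 32.6/7.06 = 4.62 ft/s.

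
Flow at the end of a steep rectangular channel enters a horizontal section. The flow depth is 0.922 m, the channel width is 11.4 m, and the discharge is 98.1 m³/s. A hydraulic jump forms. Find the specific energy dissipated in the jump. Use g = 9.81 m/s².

q = Q/b = 98.1/11.4 = 8.61 m²/s; V₁ = q/y₁ = 9.33 m/s. Fr₁ = V₁/√(g·y₁) = 3.10.
Conjugate-depth relation: y₂/y₁ = ½[√(1 + 8Fr₁²) − 1] = ½[√78.05 − 1] = 3.92.
y₂ = 3.92 × 0.922 = 3.61 m.
V₂ = q/y₂ = 8.61/3.61 = 2.38 m/s. E₁ = y₁ + V₁²/2g = 5.36 m; E₂ = y₂ + V₂²/2g = 3.90 m. ΔE = E₁ − E₂ = 1.46 m.

ΔE = 1.46 m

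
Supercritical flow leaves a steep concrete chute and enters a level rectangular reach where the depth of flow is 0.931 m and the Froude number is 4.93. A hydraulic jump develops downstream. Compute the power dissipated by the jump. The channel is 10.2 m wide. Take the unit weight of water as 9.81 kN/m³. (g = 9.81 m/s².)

P = 8236 kW

Fr₁ = 4.93 (given).
Bélanger equation: y₂/y₁ = ½[√(1 + 8Fr₁²) − 1] = ½[√195.4 − 1] = 6.49.
y₂ = 6.49 × 0.931 = 6.04 m.
V₁ = Fr₁·√(g·y₁) = 4.93×√(9.81×0.931) = 14.9 m/s; q = V₁·y₁ = 13.9 m²/s. V₂ = q/y₂ = 13.9/6.04 = 2.30 m/s. E₁ = y₁ + V₁²/2g = 12.2 m; E₂ = y₂ + V₂²/2g = 6.31 m. ΔE = E₁ − E₂ = 5.93 m.
Q = q·b = 13.9 × 10.2 = 141 m³/s. P = γ·Q·ΔE = 9.81 × 141 × 5.93 = 8236 kW.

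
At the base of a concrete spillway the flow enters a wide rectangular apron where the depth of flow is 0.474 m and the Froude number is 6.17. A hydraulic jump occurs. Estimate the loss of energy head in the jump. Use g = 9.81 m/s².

Fr₁ = 6.17 (given).
By Bélanger, y₂/y₁ = ½[√(1 + 8Fr₁²) − 1] = ½[√305.6 − 1] = 8.24.
y₂ = 8.24 × 0.474 = 3.91 m.
Head loss: ΔE = (y₂ − y₁)³/(4y₁y₂) = (3.91 − 0.474)³/(4×0.474×3.91) = 40.4/7.41 = 5.46 m.

ΔE = 5.46 m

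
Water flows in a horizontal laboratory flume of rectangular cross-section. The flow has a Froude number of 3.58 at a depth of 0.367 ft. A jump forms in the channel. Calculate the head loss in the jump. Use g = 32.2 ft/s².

Fr₁ = 3.58 (given).
Bélanger equation: y₂/y₁ = ½[√(1 + 8Fr₁²) − 1] = ½[√103.5 − 1] = 4.59.
y₂ = 4.59 × 0.367 = 1.68 ft.
Head loss: ΔE = (y₂ − y₁)³/(4y₁y₂) = (1.68 − 0.367)³/(4×0.367×1.68) = 2.28/2.47 = 0.923 ft.

ΔE = 0.923 ft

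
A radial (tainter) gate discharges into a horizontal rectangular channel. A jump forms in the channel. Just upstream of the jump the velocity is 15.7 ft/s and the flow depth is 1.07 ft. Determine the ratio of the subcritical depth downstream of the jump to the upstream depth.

Fr₁ = V₁/√(g·y₁) = 15.7/√(32.2×1.07) = 2.67.
By Bélanger, y₂/y₁ = ½[√(1 + 8Fr₁²) − 1] = ½[√58.23 − 1] = 3.32.

y₂/y₁ = 3.32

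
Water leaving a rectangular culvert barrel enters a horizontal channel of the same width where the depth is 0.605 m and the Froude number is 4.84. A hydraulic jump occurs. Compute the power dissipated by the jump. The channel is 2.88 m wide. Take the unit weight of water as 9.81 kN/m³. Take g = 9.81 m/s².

P = 739 kW

Fr₁ = 4.84 (given).
From the momentum equation for a rectangular channel, y₂/y₁ = ½[√(1 + 8Fr₁²) − 1] = ½[√188.4 − 1] = 6.36.
y₂ = 6.36 × 0.605 = 3.85 m.
V₁ = Fr₁·√(g·y₁) = 4.84×√(9.81×0.605) = 11.8 m/s; q = V₁·y₁ = 7.13 m²/s. V₂ = q/y₂ = 7.13/3.85 = 1.85 m/s. E₁ = y₁ + V₁²/2g = 7.69 m; E₂ = y₂ + V₂²/2g = 4.02 m. ΔE = E₁ − E₂ = 3.67 m.
Q = q·b = 7.13 × 2.88 = 20.5 m³/s. P = γ·Q·ΔE = 9.81 × 20.5 × 3.67 = 739 kW.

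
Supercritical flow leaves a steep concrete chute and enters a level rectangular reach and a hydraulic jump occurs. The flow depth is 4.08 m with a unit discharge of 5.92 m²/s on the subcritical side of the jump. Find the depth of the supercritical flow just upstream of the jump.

y₁ = 0.392 m

V₂ = q/y₂ = 5.92/4.08 = 1.45 m/s; Fr₂ = V₂/√(g·y₂) = 0.229.
From the momentum equation (using Fr₂), y₁/y₂ = ½[√(1 + 8Fr₂²) − 1] = ½[√1.421 − 1] = 0.0960.
y₁ = 0.0960 × 4.08 = 0.392 m.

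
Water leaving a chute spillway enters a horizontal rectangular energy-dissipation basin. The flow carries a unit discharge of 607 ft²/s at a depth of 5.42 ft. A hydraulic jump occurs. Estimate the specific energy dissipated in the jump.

V₁ = q/y₁ = 607/5.42 = 112 ft/s. Fr₁ = V₁/√(g·y₁) = 112/√(32.2×5.42) = 8.48.
By Bélanger, y₂/y₁ = ½[√(1 + 8Fr₁²) − 1] = ½[√575.9 − 1] = 11.5.
y₂ = 11.5 × 5.42 = 62.3 ft.
Head loss: ΔE = (y₂ − y₁)³/(4y₁y₂) = (62.3 − 5.42)³/(4×5.42×62.3) = 184278/1351 = 136 ft.

ΔE = 136 ft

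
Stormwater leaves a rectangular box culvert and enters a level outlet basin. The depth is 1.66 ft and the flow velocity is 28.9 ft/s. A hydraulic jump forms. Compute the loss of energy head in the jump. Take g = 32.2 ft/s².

Fr₁ = V₁/√(g·y₁) = 28.9/√(32.2×1.66) = 3.95.
From the momentum equation for a rectangular channel, y₂/y₁ = ½[√(1 + 8Fr₁²) − 1] = ½[√126.0 − 1] = 5.11.
y₂ = 5.11 × 1.66 = 8.49 ft.
Head loss: ΔE = (y₂ − y₁)³/(4y₁y₂) = (8.49 − 1.66)³/(4×1.66×8.49) = 318/56.4 = 5.65 ft.

ΔE = 5.65 ft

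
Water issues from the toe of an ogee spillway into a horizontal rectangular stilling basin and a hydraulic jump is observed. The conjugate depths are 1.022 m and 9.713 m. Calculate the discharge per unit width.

q = 22.86 m²/s

For a rectangular channel the momentum equation gives q² = ½·g·y₁·y₂·(y₁ + y₂) = ½×9.81×1.022×9.713×10.73 = 522.7.
q = √522.7 = 22.86 m²/s.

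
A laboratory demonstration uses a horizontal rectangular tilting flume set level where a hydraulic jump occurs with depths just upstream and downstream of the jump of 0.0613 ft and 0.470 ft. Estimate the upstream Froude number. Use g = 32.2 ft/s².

For a rectangular channel the momentum equation gives q² = ½·g·y₁·y₂·(y₁ + y₂) = ½×32.2×0.0613×0.470×0.531 = 0.246.
q = √0.246 = 0.496 ft²/s.
V₁ = q/y₁ = 8.10 ft/s; Fr₁ = V₁/√(g·y₁) = 5.76.

Fr₁ = 5.76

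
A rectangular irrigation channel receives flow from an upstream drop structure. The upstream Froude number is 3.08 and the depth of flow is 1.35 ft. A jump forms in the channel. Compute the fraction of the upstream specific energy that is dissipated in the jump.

Fr₁ = 3.08 (given).
By Bélanger, y₂/y₁ = ½[√(1 + 8Fr₁²) − 1] = ½[√76.89 − 1] = 3.88.
y₂ = 3.88 × 1.35 = 5.24 ft.
E₁ = y₁(1 + Fr₁²/2) = 1.35×(1 + 3.08²/2) = 7.75 ft. ΔE = (y₂ − y₁)³/(4y₁y₂) = 2.09 ft. ΔE/E₁ = 2.09/7.75 = 0.269.

ΔE/E₁ = 0.269 (26.9%)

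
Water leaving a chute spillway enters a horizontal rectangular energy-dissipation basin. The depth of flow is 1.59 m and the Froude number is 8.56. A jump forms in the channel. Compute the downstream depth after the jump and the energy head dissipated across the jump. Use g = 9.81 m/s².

Fr₁ = 8.56 (given).
By Bélanger, y₂/y₁ = ½[√(1 + 8Fr₁²) − 1] = ½[√587.2 − 1] = 11.6.
y₂ = 11.6 × 1.59 = 18.5 m.
Head loss: ΔE = (y₂ − y₁)³/(4y₁y₂) = (18.5 − 1.59)³/(4×1.59×18.5) = 4809/117 = 40.9 m.

y₂ = 18.5 m; ΔE = 40.9 m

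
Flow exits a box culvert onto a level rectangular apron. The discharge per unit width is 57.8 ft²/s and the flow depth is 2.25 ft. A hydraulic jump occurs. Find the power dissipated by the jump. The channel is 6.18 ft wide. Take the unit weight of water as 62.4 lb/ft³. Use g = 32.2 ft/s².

P = 131 hp

V₁ = q/y₁ = 57.8/2.25 = 25.7 ft/s. Fr₁ = V₁/√(g·y₁) = 25.7/√(32.2×2.25) = 3.02.
Conjugate-depth relation: y₂/y₁ = ½[√(1 + 8Fr₁²) − 1] = ½[√73.87 − 1] = 3.80.
y₂ = 3.80 × 2.25 = 8.54 ft.
V₂ = q/y₂ = 57.8/8.54 = 6.76 ft/s. E₁ = y₁ + V₁²/2g = 12.5 ft; E₂ = y₂ + V₂²/2g = 9.25 ft. ΔE = E₁ − E₂ = 3.24 ft.
Q = q·b = 57.8 × 6.18 = 357 cfs. P = γ·Q·ΔE/550 = 62.4 × 357 × 3.24 / 550 = 131 hp.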